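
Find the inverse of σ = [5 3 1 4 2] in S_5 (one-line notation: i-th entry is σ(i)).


To find σ⁻¹, swap domain and range:
σ(1) = 5 → σ⁻¹(5) = 1
σ(2) = 3 → σ⁻¹(3) = 2
σ(3) = 1 → σ⁻¹(1) = 3
σ(4) = 4 → σ⁻¹(4) = 4
σ(5) = 2 → σ⁻¹(2) = 5

σ⁻¹ = [3 5 2 4 1]


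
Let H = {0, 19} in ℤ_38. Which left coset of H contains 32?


32 + H = {32 + h (mod 38) : h ∈ H}
32+0=32, 32+19=13
32 + H = {13, 32} = 13 + H

32 + H = {13, 32}


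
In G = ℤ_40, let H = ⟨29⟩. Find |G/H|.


|⟨29⟩| = n / gcd(29, 40) = 40 / 1 = 40
H is normal (ℤ_40 is abelian).
|G/H| = |G| / |H| = 40 / 40 = 1

|G/H| = 1


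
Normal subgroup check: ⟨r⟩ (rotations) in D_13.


H = ⟨r⟩ (rotations) in D_13
The rotation subgroup ⟨r⟩ has index 2 in D_13, so it is normal

Yes, normal subgroup


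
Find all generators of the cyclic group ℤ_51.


g generates ℤ_n iff gcd(g,n) = 1
Prime factors of 51: 3, 17
Generators are g ∈ {1,...,50} not divisible by any of these primes.
Generators: {1, 2, 4, 5, 7, 8, 10, 11, 13, 14, 16, 19, 20, 22, 23, 25, 26, 28, 29, 31, 32, 35, 37, 38, 40, 41, 43, 44, 46, 47, 49, 50}
Number of generators = φ(51) = 32

Generators of ℤ_51 = {1, 2, 4, 5, 7, 8, 10, 11, 13, 14, 16, 19, 20, 22, 23, 25, 26, 28, 29, 31, 32, 35, 37, 38, 40, 41, 43, 44, 46, 47, 49, 50}


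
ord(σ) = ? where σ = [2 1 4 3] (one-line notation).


Cycle decomposition: (1 2) (3 4)
Cycle lengths: 2, 2
Order = lcm(2, 2) = 2

ord(σ) = 2


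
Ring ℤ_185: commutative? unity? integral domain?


ℤ_185 is a commutative ring with unity 1; 185 = 5×37 is composite, so 5·37 ≡ 0 gives zero divisors (not an integral domain)
Commutative: Yes
Integral domain: No
Has unity: Yes

ℤ_185: Commutative=Yes, Unity=Yes


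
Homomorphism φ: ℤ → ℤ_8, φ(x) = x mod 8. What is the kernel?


Kernel = preimage of identity
ker(φ) = {x ∈ ℤ : x ≡ 0 (mod 8)} = 8ℤ = {0, ±8, ±16, ...}

ker(φ) = 8ℤ


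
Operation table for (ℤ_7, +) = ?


Elements: {0, 1, 2, 3, 4, 5, 6}
Operation: addition mod 7
Entry (a, b) = (a + b) mod 7

Cayley table:
  | 0 | 1 | 2 | 3 | 4 | 5 | 6
0 | 0 | 1 | 2 | 3 | 4 | 5 | 6
1 | 1 | 2 | 3 | 4 | 5 | 6 | 0
2 | 2 | 3 | 4 | 5 | 6 | 0 | 1
3 | 3 | 4 | 5 | 6 | 0 | 1 | 2
4 | 4 | 5 | 6 | 0 | 1 | 2 | 3
5 | 5 | 6 | 0 | 1 | 2 | 3 | 4
6 | 6 | 0 | 1 | 2 | 3 | 4 | 5


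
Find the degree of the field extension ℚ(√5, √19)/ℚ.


[ℚ(√5,√19):ℚ] = [ℚ(√5,√19):ℚ(√5)]·[ℚ(√5):ℚ] = 2·2 = 4

[ℚ(√5, √19)/ℚ] = 4


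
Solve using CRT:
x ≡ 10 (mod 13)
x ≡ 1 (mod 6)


m₁ = 13, m₂ = 6, gcd = 1, so CRT applies. M = m₁·m₂ = 78
Let M₁ = M/m₁ = 6, M₂ = M/m₂ = 13
Find y₁ ≡ M₁⁻¹ (mod m₁): 6⁻¹ ≡ 11 (mod 13)
Find y₂ ≡ M₂⁻¹ (mod m₂): 13⁻¹ ≡ 1 (mod 6)
x = a₁·M₁·y₁ + a₂·M₂·y₂ = 10·6·11 + 1·13·1 = 673
Reduce mod 78: x ≡ 49
Check: 49 mod 13 = 10 ✓, 49 mod 6 = 1 ✓

x ≡ 49 (mod 78)


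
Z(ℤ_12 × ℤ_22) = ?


Z(G) = {g ∈ G | gx = xg for all x ∈ G}
Direct product of abelian groups is abelian, so Z(G) = G

Z(ℤ_12 × ℤ_22) = ℤ_12 × ℤ_22


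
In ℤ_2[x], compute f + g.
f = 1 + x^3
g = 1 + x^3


Add coefficients mod 2:
x^0: 1 + 1 = 0 (mod 2)
x^1: 0 + 0 = 0 (mod 2)
x^2: 0 + 0 = 0 (mod 2)
x^3: 1 + 1 = 0 (mod 2)
Result: 0

f + g = 0


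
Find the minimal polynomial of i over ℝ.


i satisfies x² + 1 = 0, irreducible over ℝ

Minimal polynomial: x² + 1


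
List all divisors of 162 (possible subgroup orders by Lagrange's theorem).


Lagrange's theorem: |H| divides |G|
|G| = 162
Divisors of 162: 1, 2, 3, 6, 9, 18, 27, 54, 81, 162

Possible subgroup orders: {1, 2, 3, 6, 9, 18, 27, 54, 81, 162}


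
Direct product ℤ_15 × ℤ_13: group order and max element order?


|ℤ_15 × ℤ_13| = 15 × 13 = 195
Max element order = lcm(15,13) = 195
Cyclic? Yes (gcd=1)

|ℤ_15×ℤ_13| = 195, max element order = 195


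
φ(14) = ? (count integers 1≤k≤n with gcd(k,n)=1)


φ(n) = count of k ∈ {1,...,n} with gcd(k,n)=1
Coprimes to 14: {1, 3, 5, 9, 11, 13}
Count: 6

φ(14) = 6


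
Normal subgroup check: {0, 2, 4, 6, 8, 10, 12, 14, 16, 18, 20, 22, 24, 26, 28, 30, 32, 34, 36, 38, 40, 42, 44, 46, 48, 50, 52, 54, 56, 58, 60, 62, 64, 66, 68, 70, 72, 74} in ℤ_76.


H = {0, 2, 4, 6, 8, 10, 12, 14, 16, 18, 20, 22, 24, 26, 28, 30, 32, 34, 36, 38, 40, 42, 44, 46, 48, 50, 52, 54, 56, 58, 60, 62, 64, 66, 68, 70, 72, 74} in ℤ_76
ℤ_76 is abelian; every subgroup of an abelian group is normal

Yes, normal subgroup


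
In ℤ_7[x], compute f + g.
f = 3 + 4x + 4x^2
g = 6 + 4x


Add coefficients mod 7:
x^0: 3 + 6 = 2 (mod 7)
x^1: 4 + 4 = 1 (mod 7)
x^2: 4 + 0 = 4 (mod 7)
Result: 2 + x + 4x^2

f + g = 2 + x + 4x^2


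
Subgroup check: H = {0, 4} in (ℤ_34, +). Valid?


Subgroup test for H = {0, 4} in (ℤ_34, +):
(1) 0 ∈ H? Yes
(2) Closure: for all a,b ∈ H, (a+b) mod 34 ∈ H? No  [counterexample: 4 + 4 = 8 ∉ H]
(3) Inverses: for all a ∈ H, -a mod 34 ∈ H? No

No, H is not a subgroup of ℤ_34


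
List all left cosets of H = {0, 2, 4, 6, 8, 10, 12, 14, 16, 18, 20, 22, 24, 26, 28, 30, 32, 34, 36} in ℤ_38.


H = {0, 2, 4, 6, 8, 10, 12, 14, 16, 18, 20, 22, 24, 26, 28, 30, 32, 34, 36}, |H| = 19
Number of cosets = |G|/|H| = 38/19 = 2
0 + H = {0, 2, 4, 6, 8, 10, 12, 14, 16, 18, 20, 22, 24, 26, 28, 30, 32, 34, 36}
1 + H = {1, 3, 5, 7, 9, 11, 13, 15, 17, 19, 21, 23, 25, 27, 29, 31, 33, 35, 37}

Cosets: 0+H={0,2,4,6,8,10,12,14,16,18,20,22,24,26,28,30,32,34,36}; 1+H={1,3,5,7,9,11,13,15,17,19,21,23,25,27,29,31,33,35,37}


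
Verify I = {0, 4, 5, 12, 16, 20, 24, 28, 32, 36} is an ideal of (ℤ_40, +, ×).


Check ideal conditions for I = {0, 4, 5, 12, 16, 20, 24, 28, 32, 36} in ℤ_40:
(1) I is an additive subgroup? No
(2) For r ∈ ℤ_40 and a ∈ I: r·a ∈ I? No  [counterexample: r=2, a=4, r·a mod 40 = 8 ∉ I]

No, I is not an ideal of ℤ_40


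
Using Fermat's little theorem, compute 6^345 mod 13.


Fermat's little theorem: if p is prime and gcd(a,p)=1, then a^(p-1) ≡ 1 (mod p)
p = 13 is prime, gcd(6,13) = 1
Reduce exponent: 345 mod 12 = 9
So 6^345 ≡ 6^9 (mod 13)
6^9 mod 13 = 5

6^345 ≡ 5 (mod 13)


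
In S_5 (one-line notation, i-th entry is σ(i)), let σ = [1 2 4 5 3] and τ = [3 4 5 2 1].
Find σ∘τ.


σ∘τ: apply τ first, then σ
1 →τ 3 →σ 4
2 →τ 4 →σ 5
3 →τ 5 →σ 3
4 →τ 2 →σ 2
5 →τ 1 →σ 1

σ∘τ = [4 5 3 2 1]


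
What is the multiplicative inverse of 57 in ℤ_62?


Use the extended Euclidean algorithm to write 1 = 57·s + 62·t; then s mod 62 is the inverse.
Euclidean algorithm:
  57 = 0·62 + 57
  62 = 1·57 + 5
  57 = 11·5 + 2
  5 = 2·2 + 1
  2 = 2·1 + 0
gcd(57,62) = 1
Back-substitution gives: 57·(-25) + 62·(23) = 1
So 57⁻¹ ≡ -25 ≡ 37 (mod 62)
Check: 57 × 37 = 2109 ≡ 1 (mod 62) ✓

57⁻¹ ≡ 37 (mod 62)


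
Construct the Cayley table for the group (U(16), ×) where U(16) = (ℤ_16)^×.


Elements: {1, 3, 5, 7, 9, 11, 13, 15}
Operation: multiplication mod 16
Entry (a, b) = (a × b) mod 16

Cayley table:
   |  1 |  3 |  5 |  7 |  9 | 11 | 13 | 15
 1 |  1 |  3 |  5 |  7 |  9 | 11 | 13 | 15
 3 |  3 |  9 | 15 |  5 | 11 |  1 |  7 | 13
 5 |  5 | 15 |  9 |  3 | 13 |  7 |  1 | 11
 7 |  7 |  5 |  3 |  1 | 15 | 13 | 11 |  9
 9 |  9 | 11 | 13 | 15 |  1 |  3 |  5 |  7
11 | 11 |  1 |  7 | 13 |  3 |  9 | 15 |  5
13 | 13 |  7 |  1 | 11 |  5 | 15 |  9 |  3
15 | 15 | 13 | 11 |  9 |  7 |  5 |  3 |  1


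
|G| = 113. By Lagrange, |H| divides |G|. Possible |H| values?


Lagrange's theorem: |H| divides |G|
|G| = 113
Divisors of 113: 1, 113

Possible subgroup orders: {1, 113}


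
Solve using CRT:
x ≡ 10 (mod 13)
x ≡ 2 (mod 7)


m₁ = 13, m₂ = 7, gcd = 1, so CRT applies. M = m₁·m₂ = 91
Let M₁ = M/m₁ = 7, M₂ = M/m₂ = 13
Find y₁ ≡ M₁⁻¹ (mod m₁): 7⁻¹ ≡ 2 (mod 13)
Find y₂ ≡ M₂⁻¹ (mod m₂): 13⁻¹ ≡ 6 (mod 7)
x = a₁·M₁·y₁ + a₂·M₂·y₂ = 10·7·2 + 2·13·6 = 296
Reduce mod 91: x ≡ 23
Check: 23 mod 13 = 10 ✓, 23 mod 7 = 2 ✓

x ≡ 23 (mod 91)


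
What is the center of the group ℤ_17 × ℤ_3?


Z(G) = {g ∈ G | gx = xg for all x ∈ G}
Direct product of abelian groups is abelian, so Z(G) = G

Z(ℤ_17 × ℤ_3) = ℤ_17 × ℤ_3


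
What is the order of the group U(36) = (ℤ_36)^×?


U(n) is the group of units mod n; |U(n)| = φ(n)
|U(36)| = φ(36) = 12

|U(36) = (ℤ_36)^×| = 12


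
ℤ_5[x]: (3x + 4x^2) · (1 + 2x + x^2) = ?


Expand and collect like terms; reduce coefficients mod 5:
x^0: 0·1 = 0 ≡ 0 (mod 5)
x^1: 0·2 + 3·1 = 3 ≡ 3 (mod 5)
x^2: 0·1 + 3·2 + 4·1 = 10 ≡ 0 (mod 5)
x^3: 3·1 + 4·2 = 11 ≡ 1 (mod 5)
x^4: 4·1 = 4 ≡ 4 (mod 5)
Result: 3x + x^3 + 4x^4

f · g = 3x + x^3 + 4x^4


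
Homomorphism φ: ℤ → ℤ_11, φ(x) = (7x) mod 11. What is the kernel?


Kernel = preimage of identity
ker(φ) = {x ∈ ℤ : 7x ≡ 0 (mod 11)}. gcd(7,11) = 1, so 7x ≡ 0 (mod 11) ⟺ x ≡ 0 (mod 11/1 = 11). Hence ker(φ) = 11ℤ

ker(φ) = 11ℤ


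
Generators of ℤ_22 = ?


g generates ℤ_n iff gcd(g,n) = 1
Prime factors of 22: 2, 11
Generators are g ∈ {1,...,21} not divisible by any of these primes.
Generators: {1, 3, 5, 7, 9, 13, 15, 17, 19, 21}
Number of generators = φ(22) = 10

Generators of ℤ_22 = {1, 3, 5, 7, 9, 13, 15, 17, 19, 21}


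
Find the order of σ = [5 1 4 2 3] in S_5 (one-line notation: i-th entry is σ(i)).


Cycle decomposition: (1 5 3 4 2)
Cycle lengths: 5
Order = lcm(5) = 5

ord(σ) = 5


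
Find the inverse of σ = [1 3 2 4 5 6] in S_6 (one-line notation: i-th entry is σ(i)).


To find σ⁻¹, swap domain and range:
σ(1) = 1 → σ⁻¹(1) = 1
σ(2) = 3 → σ⁻¹(3) = 2
σ(3) = 2 → σ⁻¹(2) = 3
σ(4) = 4 → σ⁻¹(4) = 4
σ(5) = 5 → σ⁻¹(5) = 5
σ(6) = 6 → σ⁻¹(6) = 6

σ⁻¹ = [1 3 2 4 5 6]


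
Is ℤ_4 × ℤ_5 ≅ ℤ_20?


Comparing ℤ_4 × ℤ_5 and ℤ_20:
gcd(4,5) = 1, so ℤ_4 × ℤ_5 ≅ ℤ_20 (CRT)

Yes, ℤ_4 × ℤ_5 ≅ ℤ_20


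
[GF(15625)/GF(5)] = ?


GF(15625) = GF(5^6), so the extension degree is 6

[GF(15625)/GF(5)] = 6


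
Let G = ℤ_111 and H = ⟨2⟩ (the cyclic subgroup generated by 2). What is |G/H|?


|⟨2⟩| = n / gcd(2, 111) = 111 / 1 = 111
H is normal (ℤ_111 is abelian).
|G/H| = |G| / |H| = 111 / 111 = 1

|G/H| = 1


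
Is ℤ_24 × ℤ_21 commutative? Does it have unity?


Direct product ring; commutative with unity (1,1); but (1,0)·(0,1) = (0,0) gives zero divisors, so not an integral domain
Commutative: Yes
Integral domain: No
Has unity: Yes

ℤ_24 × ℤ_21: Commutative=Yes, Unity=Yes


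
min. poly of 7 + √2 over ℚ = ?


Let α = 7 + √2. Then α - 7 = √2, so (α - 7)² = 2, giving α² - 14α + 47 = 0. Degree 2 and α ∉ ℚ, so this is the minimal polynomial.

Minimal polynomial: x² - 14x + 47


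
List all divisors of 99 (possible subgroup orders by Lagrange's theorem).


Lagrange's theorem: |H| divides |G|
|G| = 99
Divisors of 99: 1, 3, 9, 11, 33, 99

Possible subgroup orders: {1, 3, 9, 11, 33, 99}


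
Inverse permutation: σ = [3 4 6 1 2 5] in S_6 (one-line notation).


To find σ⁻¹, swap domain and range:
σ(1) = 3 → σ⁻¹(3) = 1
σ(2) = 4 → σ⁻¹(4) = 2
σ(3) = 6 → σ⁻¹(6) = 3
σ(4) = 1 → σ⁻¹(1) = 4
σ(5) = 2 → σ⁻¹(2) = 5
σ(6) = 5 → σ⁻¹(5) = 6

σ⁻¹ = [4 5 1 2 6 3]


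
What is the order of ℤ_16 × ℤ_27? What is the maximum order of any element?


|ℤ_16 × ℤ_27| = 16 × 27 = 432
Max element order = lcm(16,27) = 432
Cyclic? Yes (gcd=1)

|ℤ_16×ℤ_27| = 432, max element order = 432


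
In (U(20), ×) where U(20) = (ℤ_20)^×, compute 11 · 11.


Operation: multiplication mod 20
11 · 11 = (a × b) mod 20 with a = 11, b = 11

11 · 11 = 1


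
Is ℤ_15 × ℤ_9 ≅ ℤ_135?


Comparing ℤ_15 × ℤ_9 and ℤ_135:
gcd(15,9) = 3 ≠ 1. Max element order in ℤ_15×ℤ_9 is lcm(15,9) = 45 < 135, so it has no element of order 135

No, ℤ_15 × ℤ_9 ≇ ℤ_135


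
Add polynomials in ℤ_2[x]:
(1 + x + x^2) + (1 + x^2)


Add coefficients mod 2:
x^0: 1 + 1 = 0 (mod 2)
x^1: 1 + 0 = 1 (mod 2)
x^2: 1 + 1 = 0 (mod 2)
Result: x

f + g = x


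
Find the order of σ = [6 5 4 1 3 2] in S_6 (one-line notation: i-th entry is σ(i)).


Cycle decomposition: (1 6 2 5 3 4)
Cycle lengths: 6
Order = lcm(6) = 6

ord(σ) = 6


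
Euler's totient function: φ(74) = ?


Factor n: 74 = 2 × 37
φ(n) = n · ∏(1 - 1/p) over distinct primes p | n
φ(74) = 74 · (1 - 1/2) · (1 - 1/37) = 36

φ(74) = 36


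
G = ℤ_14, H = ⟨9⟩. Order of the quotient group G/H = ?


|⟨9⟩| = n / gcd(9, 14) = 14 / 1 = 14
H is normal (ℤ_14 is abelian).
|G/H| = |G| / |H| = 14 / 14 = 1

|G/H| = 1


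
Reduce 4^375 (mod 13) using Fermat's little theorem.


Fermat's little theorem: if p is prime and gcd(a,p)=1, then a^(p-1) ≡ 1 (mod p)
p = 13 is prime, gcd(4,13) = 1
Reduce exponent: 375 mod 12 = 3
So 4^375 ≡ 4^3 (mod 13)
4^3 mod 13 = 12

4^375 ≡ 12 (mod 13)


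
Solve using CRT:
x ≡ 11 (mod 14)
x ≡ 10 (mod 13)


m₁ = 14, m₂ = 13, gcd = 1, so CRT applies. M = m₁·m₂ = 182
Let M₁ = M/m₁ = 13, M₂ = M/m₂ = 14
Find y₁ ≡ M₁⁻¹ (mod m₁): 13⁻¹ ≡ 13 (mod 14)
Find y₂ ≡ M₂⁻¹ (mod m₂): 14⁻¹ ≡ 1 (mod 13)
x = a₁·M₁·y₁ + a₂·M₂·y₂ = 11·13·13 + 10·14·1 = 1999
Reduce mod 182: x ≡ 179
Check: 179 mod 14 = 11 ✓, 179 mod 13 = 10 ✓

x ≡ 179 (mod 182)


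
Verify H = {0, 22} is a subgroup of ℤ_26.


Subgroup test for H = {0, 22} in (ℤ_26, +):
(1) 0 ∈ H? Yes
(2) Closure: for all a,b ∈ H, (a+b) mod 26 ∈ H? No  [counterexample: 22 + 22 = 18 ∉ H]
(3) Inverses: for all a ∈ H, -a mod 26 ∈ H? No

No, H is not a subgroup of ℤ_26


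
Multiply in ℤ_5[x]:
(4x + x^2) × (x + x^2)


Expand and collect like terms; reduce coefficients mod 5:
x^0: 0·0 = 0 ≡ 0 (mod 5)
x^1: 0·1 + 4·0 = 0 ≡ 0 (mod 5)
x^2: 0·1 + 4·1 + 1·0 = 4 ≡ 4 (mod 5)
x^3: 4·1 + 1·1 = 5 ≡ 0 (mod 5)
x^4: 1·1 = 1 ≡ 1 (mod 5)
Result: 4x^2 + x^4

f · g = 4x^2 + x^4


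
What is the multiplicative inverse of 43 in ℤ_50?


Use the extended Euclidean algorithm to write 1 = 43·s + 50·t; then s mod 50 is the inverse.
Euclidean algorithm:
  43 = 0·50 + 43
  50 = 1·43 + 7
  43 = 6·7 + 1
  7 = 7·1 + 0
gcd(43,50) = 1
Back-substitution gives: 43·(7) + 50·(-6) = 1
So 43⁻¹ ≡ 7 ≡ 7 (mod 50)
Check: 43 × 7 = 301 ≡ 1 (mod 50) ✓

43⁻¹ ≡ 7 (mod 50)


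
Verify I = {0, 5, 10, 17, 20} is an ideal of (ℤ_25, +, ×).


Check ideal conditions for I = {0, 5, 10, 17, 20} in ℤ_25:
(1) I is an additive subgroup? No
(2) For r ∈ ℤ_25 and a ∈ I: r·a ∈ I? No  [counterexample: r=2, a=17, r·a mod 25 = 9 ∉ I]

No, I is not an ideal of ℤ_25


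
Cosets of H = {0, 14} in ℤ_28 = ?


H = {0, 14}, |H| = 2
Number of cosets = |G|/|H| = 28/2 = 14
0 + H = {0, 14}
1 + H = {1, 15}
2 + H = {2, 16}
3 + H = {3, 17}
4 + H = {4, 18}
5 + H = {5, 19}
6 + H = {6, 20}
7 + H = {7, 21}
8 + H = {8, 22}
9 + H = {9, 23}
10 + H = {10, 24}
11 + H = {11, 25}
12 + H = {12, 26}
13 + H = {13, 27}

Cosets: 0+H={0,14}; 1+H={1,15}; 2+H={2,16}; 3+H={3,17}; 4+H={4,18}; 5+H={5,19}; 6+H={6,20}; 7+H={7,21}; 8+H={8,22}; 9+H={9,23}; 10+H={10,24}; 11+H={11,25}; 12+H={12,26}; 13+H={13,27}


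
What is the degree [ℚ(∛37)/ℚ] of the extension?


∛37 has minimal polynomial x³ - 37 (irreducible over ℚ since 37 is not a perfect cube)

[ℚ(∛37)/ℚ] = 3


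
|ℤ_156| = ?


ℤ_n has n elements.

|ℤ_156| = 156


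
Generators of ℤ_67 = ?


g generates ℤ_n iff gcd(g,n) = 1
Prime factors of 67: 67
Generators are g ∈ {1,...,66} not divisible by any of these primes.
Generators: {1, 2, 3, 4, 5, 6, 7, 8, 9, 10, 11, 12, 13, 14, 15, 16, 17, 18, 19, 20, 21, 22, 23, 24, 25, 26, 27, 28, 29, 30, 31, 32, 33, 34, 35, 36, 37, 38, 39, 40, 41, 42, 43, 44, 45, 46, 47, 48, 49, 50, 51, 52, 53, 54, 55, 56, 57, 58, 59, 60, 61, 62, 63, 64, 65, 66}
Number of generators = φ(67) = 66

Generators of ℤ_67 = {1, 2, 3, 4, 5, 6, 7, 8, 9, 10, 11, 12, 13, 14, 15, 16, 17, 18, 19, 20, 21, 22, 23, 24, 25, 26, 27, 28, 29, 30, 31, 32, 33, 34, 35, 36, 37, 38, 39, 40, 41, 42, 43, 44, 45, 46, 47, 48, 49, 50, 51, 52, 53, 54, 55, 56, 57, 58, 59, 60, 61, 62, 63, 64, 65, 66}


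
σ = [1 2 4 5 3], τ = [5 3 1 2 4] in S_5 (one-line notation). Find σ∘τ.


σ∘τ: apply τ first, then σ
1 →τ 5 →σ 3
2 →τ 3 →σ 4
3 →τ 1 →σ 1
4 →τ 2 →σ 2
5 →τ 4 →σ 5

σ∘τ = [3 4 1 2 5]


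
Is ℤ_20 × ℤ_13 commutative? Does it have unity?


Direct product ring; commutative with unity (1,1); but (1,0)·(0,1) = (0,0) gives zero divisors, so not an integral domain
Commutative: Yes
Integral domain: No
Has unity: Yes

ℤ_20 × ℤ_13: Commutative=Yes, Unity=Yes


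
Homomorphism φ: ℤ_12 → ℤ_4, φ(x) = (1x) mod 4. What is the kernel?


Kernel = preimage of identity
ker(φ) = {x ∈ ℤ_12 : 1x ≡ 0 (mod 4)}. Since 4 | 12, φ is well-defined. The kernel is the cyclic subgroup ⟨4⟩ of ℤ_12 (order 3), i.e. {0, 4, 8}

ker(φ) = {0, 4, 8}


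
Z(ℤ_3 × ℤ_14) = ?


Z(G) = {g ∈ G | gx = xg for all x ∈ G}
Direct product of abelian groups is abelian, so Z(G) = G

Z(ℤ_3 × ℤ_14) = ℤ_3 × ℤ_14


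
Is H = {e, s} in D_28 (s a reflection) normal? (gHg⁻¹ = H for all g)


H = {e, s} in D_28 (s a reflection)
r·s·r⁻¹ = sr⁻² ≠ s for n ≥ 3, so {e, s} is not closed under conjugation

No, not a normal subgroup


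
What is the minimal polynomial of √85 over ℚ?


√85 satisfies x² - 85 = 0, irreducible over ℚ since 85 is squarefree

Minimal polynomial: x² - 85


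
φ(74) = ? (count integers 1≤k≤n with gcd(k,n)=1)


Factor n: 74 = 2 × 37
φ(n) = n · ∏(1 - 1/p) over distinct primes p | n
φ(74) = 74 · (1 - 1/2) · (1 - 1/37) = 36

φ(74) = 36


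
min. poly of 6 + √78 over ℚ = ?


Let α = 6 + √78. Then α - 6 = √78, so (α - 6)² = 78, giving α² - 12α - 42 = 0. Degree 2 and α ∉ ℚ, so this is the minimal polynomial.

Minimal polynomial: x² - 12x - 42


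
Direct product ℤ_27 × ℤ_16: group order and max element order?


|ℤ_27 × ℤ_16| = 27 × 16 = 432
Max element order = lcm(27,16) = 432
Cyclic? Yes (gcd=1)

|ℤ_27×ℤ_16| = 432, max element order = 432


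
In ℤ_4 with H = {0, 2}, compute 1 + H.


1 + H = {1 + h (mod 4) : h ∈ H}
1+0=1, 1+2=3

1 + H = {1, 3}


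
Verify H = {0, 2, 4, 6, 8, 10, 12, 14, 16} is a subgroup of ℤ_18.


Subgroup test for H = {0, 2, 4, 6, 8, 10, 12, 14, 16} in (ℤ_18, +):
(1) 0 ∈ H? Yes
(2) Closure: for all a,b ∈ H, (a+b) mod 18 ∈ H? Yes
(3) Inverses: for all a ∈ H, -a mod 18 ∈ H? Yes

Yes, H is a subgroup of ℤ_18


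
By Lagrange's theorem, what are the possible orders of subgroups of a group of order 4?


Lagrange's theorem: |H| divides |G|
|G| = 4
Divisors of 4: 1, 2, 4

Possible subgroup orders: {1, 2, 4}


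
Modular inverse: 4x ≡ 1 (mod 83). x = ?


Use the extended Euclidean algorithm to write 1 = 4·s + 83·t; then s mod 83 is the inverse.
Euclidean algorithm:
  4 = 0·83 + 4
  83 = 20·4 + 3
  4 = 1·3 + 1
  3 = 3·1 + 0
gcd(4,83) = 1
Back-substitution gives: 4·(21) + 83·(-1) = 1
So 4⁻¹ ≡ 21 ≡ 21 (mod 83)
Check: 4 × 21 = 84 ≡ 1 (mod 83) ✓

4⁻¹ ≡ 21 (mod 83)


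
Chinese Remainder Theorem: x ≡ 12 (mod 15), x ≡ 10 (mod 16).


m₁ = 15, m₂ = 16, gcd = 1, so CRT applies. M = m₁·m₂ = 240
Let M₁ = M/m₁ = 16, M₂ = M/m₂ = 15
Find y₁ ≡ M₁⁻¹ (mod m₁): 16⁻¹ ≡ 1 (mod 15)
Find y₂ ≡ M₂⁻¹ (mod m₂): 15⁻¹ ≡ 15 (mod 16)
x = a₁·M₁·y₁ + a₂·M₂·y₂ = 12·16·1 + 10·15·15 = 2442
Reduce mod 240: x ≡ 42
Check: 42 mod 15 = 12 ✓, 42 mod 16 = 10 ✓

x ≡ 42 (mod 240)


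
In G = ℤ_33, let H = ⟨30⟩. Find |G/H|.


|⟨30⟩| = n / gcd(30, 33) = 33 / 3 = 11
H is normal (ℤ_33 is abelian).
|G/H| = |G| / |H| = 33 / 11 = 3

|G/H| = 3


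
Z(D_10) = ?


Z(G) = {g ∈ G | gx = xg for all x ∈ G}
For even n, Z(D_n) = {e, r^(n/2)}: the 180° rotation r^5 commutes with every reflection and rotation

Z(D_10) = {e, r^5}


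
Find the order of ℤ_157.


ℤ_n has n elements.

|ℤ_157| = 157


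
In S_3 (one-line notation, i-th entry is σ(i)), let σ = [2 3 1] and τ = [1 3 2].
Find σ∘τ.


σ∘τ: apply τ first, then σ
1 →τ 1 →σ 2
2 →τ 3 →σ 1
3 →τ 2 →σ 3

σ∘τ = [2 1 3]


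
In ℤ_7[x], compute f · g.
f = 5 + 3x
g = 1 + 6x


Expand and collect like terms; reduce coefficients mod 7:
x^0: 5·1 = 5 ≡ 5 (mod 7)
x^1: 5·6 + 3·1 = 33 ≡ 5 (mod 7)
x^2: 3·6 = 18 ≡ 4 (mod 7)
Result: 5 + 5x + 4x^2

f · g = 5 + 5x + 4x^2


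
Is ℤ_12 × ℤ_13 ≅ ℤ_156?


Comparing ℤ_12 × ℤ_13 and ℤ_156:
gcd(12,13) = 1, so ℤ_12 × ℤ_13 ≅ ℤ_156 (CRT)

Yes, ℤ_12 × ℤ_13 ≅ ℤ_156


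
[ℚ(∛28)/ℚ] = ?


∛28 has minimal polynomial x³ - 28 (irreducible over ℚ since 28 is not a perfect cube)

[ℚ(∛28)/ℚ] = 3


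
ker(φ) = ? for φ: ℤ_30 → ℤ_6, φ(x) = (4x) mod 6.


Kernel = preimage of identity
ker(φ) = {x ∈ ℤ_30 : 4x ≡ 0 (mod 6)}. Since 6 | 30, φ is well-defined. The kernel is the cyclic subgroup ⟨3⟩ of ℤ_30 (order 10), i.e. {0, 3, 6, 9, 12, 15, 18, 21, 24, 27}

ker(φ) = {0, 3, 6, 9, 12, 15, 18, 21, 24, 27}


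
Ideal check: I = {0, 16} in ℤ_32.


Check ideal conditions for I = {0, 16} in ℤ_32:
(1) I is an additive subgroup? Yes
(2) For r ∈ ℤ_32 and a ∈ I: r·a ∈ I? Yes

Yes, I is an ideal of ℤ_32


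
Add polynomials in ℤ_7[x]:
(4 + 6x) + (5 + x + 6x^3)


Add coefficients mod 7:
x^0: 4 + 5 = 2 (mod 7)
x^1: 6 + 1 = 0 (mod 7)
x^2: 0 + 0 = 0 (mod 7)
x^3: 0 + 6 = 6 (mod 7)
Result: 2 + 6x^3

f + g = 2 + 6x^3


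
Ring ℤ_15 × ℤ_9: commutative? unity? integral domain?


Direct product ring; commutative with unity (1,1); but (1,0)·(0,1) = (0,0) gives zero divisors, so not an integral domain
Commutative: Yes
Integral domain: No
Has unity: Yes

ℤ_15 × ℤ_9: Commutative=Yes, Unity=Yes


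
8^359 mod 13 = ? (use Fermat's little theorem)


Fermat's little theorem: if p is prime and gcd(a,p)=1, then a^(p-1) ≡ 1 (mod p)
p = 13 is prime, gcd(8,13) = 1
Reduce exponent: 359 mod 12 = 11
So 8^359 ≡ 8^11 (mod 13)
8^11 mod 13 = 5

8^359 ≡ 5 (mod 13)


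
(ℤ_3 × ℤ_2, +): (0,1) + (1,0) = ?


Operation: componentwise addition mod (3, 2)
(0,1) + (1,0) = ((a₁+b₁) mod 3, (a₂+b₂) mod 2) with a = (0,1), b = (1,0)

(0,1) + (1,0) = (1,1)


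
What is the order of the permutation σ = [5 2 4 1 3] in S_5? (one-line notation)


Cycle decomposition: (1 5 3 4)
Cycle lengths: 4
Order = lcm(4) = 4

ord(σ) = 4


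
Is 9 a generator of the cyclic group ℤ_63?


g generates ℤ_n iff gcd(g, n) = 1
gcd(9, 63) = 9
Since gcd = 9 ≠ 1, ⟨9⟩ has order 7 < 63, so 9 is not a generator.

No, 9 does not generate ℤ_63


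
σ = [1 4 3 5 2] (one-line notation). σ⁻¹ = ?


To find σ⁻¹, swap domain and range:
σ(1) = 1 → σ⁻¹(1) = 1
σ(2) = 4 → σ⁻¹(4) = 2
σ(3) = 3 → σ⁻¹(3) = 3
σ(4) = 5 → σ⁻¹(5) = 4
σ(5) = 2 → σ⁻¹(2) = 5

σ⁻¹ = [1 5 3 2 4]


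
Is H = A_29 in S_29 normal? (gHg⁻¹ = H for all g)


H = A_29 in S_29
A_29 has index 2 in S_29, and every subgroup of index 2 is normal

Yes, normal subgroup


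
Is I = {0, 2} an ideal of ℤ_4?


Check ideal conditions for I = {0, 2} in ℤ_4:
(1) I is an additive subgroup? Yes
(2) For r ∈ ℤ_4 and a ∈ I: r·a ∈ I? Yes

Yes, I is an ideal of ℤ_4


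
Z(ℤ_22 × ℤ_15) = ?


Z(G) = {g ∈ G | gx = xg for all x ∈ G}
Direct product of abelian groups is abelian, so Z(G) = G

Z(ℤ_22 × ℤ_15) = ℤ_22 × ℤ_15


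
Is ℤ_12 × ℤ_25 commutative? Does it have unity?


Direct product ring; commutative with unity (1,1); but (1,0)·(0,1) = (0,0) gives zero divisors, so not an integral domain
Commutative: Yes
Integral domain: No
Has unity: Yes

ℤ_12 × ℤ_25: Commutative=Yes, Unity=Yes


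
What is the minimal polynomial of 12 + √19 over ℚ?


Let α = 12 + √19. Then α - 12 = √19, so (α - 12)² = 19, giving α² - 24α + 125 = 0. Degree 2 and α ∉ ℚ, so this is the minimal polynomial.

Minimal polynomial: x² - 24x + 125


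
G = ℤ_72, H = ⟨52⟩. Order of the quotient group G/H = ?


|⟨52⟩| = n / gcd(52, 72) = 72 / 4 = 18
H is normal (ℤ_72 is abelian).
|G/H| = |G| / |H| = 72 / 18 = 4

|G/H| = 4


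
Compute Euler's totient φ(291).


Factor n: 291 = 3 × 97
φ(n) = n · ∏(1 - 1/p) over distinct primes p | n
φ(291) = 291 · (1 - 1/3) · (1 - 1/97) = 192

φ(291) = 192


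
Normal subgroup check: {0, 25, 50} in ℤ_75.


H = {0, 25, 50} in ℤ_75
ℤ_75 is abelian; every subgroup of an abelian group is normal

Yes, normal subgroup


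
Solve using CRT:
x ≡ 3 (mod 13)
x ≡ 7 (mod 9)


m₁ = 13, m₂ = 9, gcd = 1, so CRT applies. M = m₁·m₂ = 117
Let M₁ = M/m₁ = 9, M₂ = M/m₂ = 13
Find y₁ ≡ M₁⁻¹ (mod m₁): 9⁻¹ ≡ 3 (mod 13)
Find y₂ ≡ M₂⁻¹ (mod m₂): 13⁻¹ ≡ 7 (mod 9)
x = a₁·M₁·y₁ + a₂·M₂·y₂ = 3·9·3 + 7·13·7 = 718
Reduce mod 117: x ≡ 16
Check: 16 mod 13 = 3 ✓, 16 mod 9 = 7 ✓

x ≡ 16 (mod 117)


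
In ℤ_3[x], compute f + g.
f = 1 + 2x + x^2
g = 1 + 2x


Add coefficients mod 3:
x^0: 1 + 1 = 2 (mod 3)
x^1: 2 + 2 = 1 (mod 3)
x^2: 1 + 0 = 1 (mod 3)
Result: 2 + x + x^2

f + g = 2 + x + x^2


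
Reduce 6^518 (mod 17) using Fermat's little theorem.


Fermat's little theorem: if p is prime and gcd(a,p)=1, then a^(p-1) ≡ 1 (mod p)
p = 17 is prime, gcd(6,17) = 1
Reduce exponent: 518 mod 16 = 6
So 6^518 ≡ 6^6 (mod 17)
6^6 mod 17 = 8

6^518 ≡ 8 (mod 17)


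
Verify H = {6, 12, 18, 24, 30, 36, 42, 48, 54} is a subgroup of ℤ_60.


Subgroup test for H = {6, 12, 18, 24, 30, 36, 42, 48, 54} in (ℤ_60, +):
(1) 0 ∈ H? No
(2) Closure: for all a,b ∈ H, (a+b) mod 60 ∈ H? No  [counterexample: 6 + 54 = 0 ∉ H]
(3) Inverses: for all a ∈ H, -a mod 60 ∈ H? Yes

No, H is not a subgroup of ℤ_60


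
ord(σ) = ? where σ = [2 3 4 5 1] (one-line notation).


Cycle decomposition: (1 2 3 4 5)
Cycle lengths: 5
Order = lcm(5) = 5

ord(σ) = 5


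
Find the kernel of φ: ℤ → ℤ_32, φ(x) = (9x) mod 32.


Kernel = preimage of identity
ker(φ) = {x ∈ ℤ : 9x ≡ 0 (mod 32)}. gcd(9,32) = 1, so 9x ≡ 0 (mod 32) ⟺ x ≡ 0 (mod 32/1 = 32). Hence ker(φ) = 32ℤ

ker(φ) = 32ℤ


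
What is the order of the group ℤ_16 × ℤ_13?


|A × B| = |A| · |B|
|ℤ_16 × ℤ_13| = 16 × 13 = 208

|ℤ_16 × ℤ_13| = 208


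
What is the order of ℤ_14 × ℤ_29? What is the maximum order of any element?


|ℤ_14 × ℤ_29| = 14 × 29 = 406
Max element order = lcm(14,29) = 406
Cyclic? Yes (gcd=1)

|ℤ_14×ℤ_29| = 406, max element order = 406


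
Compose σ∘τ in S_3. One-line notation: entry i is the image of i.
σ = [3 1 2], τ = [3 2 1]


σ∘τ: apply τ first, then σ
1 →τ 3 →σ 2
2 →τ 2 →σ 1
3 →τ 1 →σ 3

σ∘τ = [2 1 3]


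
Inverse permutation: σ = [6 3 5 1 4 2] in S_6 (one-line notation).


To find σ⁻¹, swap domain and range:
σ(1) = 6 → σ⁻¹(6) = 1
σ(2) = 3 → σ⁻¹(3) = 2
σ(3) = 5 → σ⁻¹(5) = 3
σ(4) = 1 → σ⁻¹(1) = 4
σ(5) = 4 → σ⁻¹(4) = 5
σ(6) = 2 → σ⁻¹(2) = 6

σ⁻¹ = [4 6 2 5 3 1]


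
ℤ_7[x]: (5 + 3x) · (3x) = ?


Expand and collect like terms; reduce coefficients mod 7:
x^0: 5·0 = 0 ≡ 0 (mod 7)
x^1: 5·3 + 3·0 = 15 ≡ 1 (mod 7)
x^2: 3·3 = 9 ≡ 2 (mod 7)
Result: x + 2x^2

f · g = x + 2x^2


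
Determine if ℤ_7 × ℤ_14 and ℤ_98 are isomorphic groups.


Comparing ℤ_7 × ℤ_14 and ℤ_98:
gcd(7,14) = 7 ≠ 1. Max element order in ℤ_7×ℤ_14 is lcm(7,14) = 14 < 98, so it has no element of order 98

No, ℤ_7 × ℤ_14 ≇ ℤ_98


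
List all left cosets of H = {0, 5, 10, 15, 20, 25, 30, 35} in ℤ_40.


H = {0, 5, 10, 15, 20, 25, 30, 35}, |H| = 8
Number of cosets = |G|/|H| = 40/8 = 5
0 + H = {0, 5, 10, 15, 20, 25, 30, 35}
1 + H = {1, 6, 11, 16, 21, 26, 31, 36}
2 + H = {2, 7, 12, 17, 22, 27, 32, 37}
3 + H = {3, 8, 13, 18, 23, 28, 33, 38}
4 + H = {4, 9, 14, 19, 24, 29, 34, 39}

Cosets: 0+H={0,5,10,15,20,25,30,35}; 1+H={1,6,11,16,21,26,31,36}; 2+H={2,7,12,17,22,27,32,37}; 3+H={3,8,13,18,23,28,33,38}; 4+H={4,9,14,19,24,29,34,39}


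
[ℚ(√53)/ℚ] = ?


√53 has minimal polynomial x² - 53 (irreducible over ℚ since 53 is squarefree)

[ℚ(√53)/ℚ] = 2


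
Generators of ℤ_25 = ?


g generates ℤ_n iff gcd(g,n) = 1
Prime factors of 25: 5
Generators are g ∈ {1,...,24} not divisible by any of these primes.
Generators: {1, 2, 3, 4, 6, 7, 8, 9, 11, 12, 13, 14, 16, 17, 18, 19, 21, 22, 23, 24}
Number of generators = φ(25) = 20

Generators of ℤ_25 = {1, 2, 3, 4, 6, 7, 8, 9, 11, 12, 13, 14, 16, 17, 18, 19, 21, 22, 23, 24}


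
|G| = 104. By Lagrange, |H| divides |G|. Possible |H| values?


Lagrange's theorem: |H| divides |G|
|G| = 104
Divisors of 104: 1, 2, 4, 8, 13, 26, 52, 104

Possible subgroup orders: {1, 2, 4, 8, 13, 26, 52, 104}


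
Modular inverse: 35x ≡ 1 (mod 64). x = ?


Use the extended Euclidean algorithm to write 1 = 35·s + 64·t; then s mod 64 is the inverse.
Euclidean algorithm:
  35 = 0·64 + 35
  64 = 1·35 + 29
  35 = 1·29 + 6
  29 = 4·6 + 5
  6 = 1·5 + 1
  5 = 5·1 + 0
gcd(35,64) = 1
Back-substitution gives: 35·(11) + 64·(-6) = 1
So 35⁻¹ ≡ 11 ≡ 11 (mod 64)
Check: 35 × 11 = 385 ≡ 1 (mod 64) ✓

35⁻¹ ≡ 11 (mod 64)


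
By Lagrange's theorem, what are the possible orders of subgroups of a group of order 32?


Lagrange's theorem: |H| divides |G|
|G| = 32
Divisors of 32: 1, 2, 4, 8, 16, 32

Possible subgroup orders: {1, 2, 4, 8, 16, 32}


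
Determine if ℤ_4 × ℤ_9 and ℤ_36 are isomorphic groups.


Comparing ℤ_4 × ℤ_9 and ℤ_36:
gcd(4,9) = 1, so ℤ_4 × ℤ_9 ≅ ℤ_36 (CRT)

Yes, ℤ_4 × ℤ_9 ≅ ℤ_36


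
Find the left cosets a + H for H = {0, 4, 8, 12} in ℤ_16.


H = {0, 4, 8, 12}, |H| = 4
Number of cosets = |G|/|H| = 16/4 = 4
0 + H = {0, 4, 8, 12}
1 + H = {1, 5, 9, 13}
2 + H = {2, 6, 10, 14}
3 + H = {3, 7, 11, 15}

Cosets: 0+H={0,4,8,12}; 1+H={1,5,9,13}; 2+H={2,6,10,14}; 3+H={3,7,11,15}


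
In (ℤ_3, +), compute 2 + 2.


Operation: addition mod 3
2 + 2 = (a + b) mod 3 with a = 2, b = 2

2 + 2 = 1


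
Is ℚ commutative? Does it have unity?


ℚ is a field: commutative, has unity, every nonzero element is a unit (hence an integral domain)
Commutative: Yes
Integral domain: Yes
Has unity: Yes

ℚ: Commutative=Yes, Unity=Yes


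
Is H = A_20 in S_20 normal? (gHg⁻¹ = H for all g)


H = A_20 in S_20
A_20 has index 2 in S_20, and every subgroup of index 2 is normal

Yes, normal subgroup


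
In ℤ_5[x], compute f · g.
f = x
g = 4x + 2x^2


Expand and collect like terms; reduce coefficients mod 5:
x^0: 0·0 = 0 ≡ 0 (mod 5)
x^1: 0·4 + 1·0 = 0 ≡ 0 (mod 5)
x^2: 0·2 + 1·4 = 4 ≡ 4 (mod 5)
x^3: 1·2 = 2 ≡ 2 (mod 5)
Result: 4x^2 + 2x^3

f · g = 4x^2 + 2x^3


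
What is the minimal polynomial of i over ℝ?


i satisfies x² + 1 = 0, irreducible over ℝ

Minimal polynomial: x² + 1


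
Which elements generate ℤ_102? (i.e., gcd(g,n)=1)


g generates ℤ_n iff gcd(g,n) = 1
Prime factors of 102: 2, 3, 17
Generators are g ∈ {1,...,101} not divisible by any of these primes.
Generators: {1, 5, 7, 11, 13, 19, 23, 25, 29, 31, 35, 37, 41, 43, 47, 49, 53, 55, 59, 61, 65, 67, 71, 73, 77, 79, 83, 89, 91, 95, 97, 101}
Number of generators = φ(102) = 32

Generators of ℤ_102 = {1, 5, 7, 11, 13, 19, 23, 25, 29, 31, 35, 37, 41, 43, 47, 49, 53, 55, 59, 61, 65, 67, 71, 73, 77, 79, 83, 89, 91, 95, 97, 101}


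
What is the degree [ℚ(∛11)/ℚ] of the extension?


∛11 has minimal polynomial x³ - 11 (irreducible over ℚ since 11 is not a perfect cube)

[ℚ(∛11)/ℚ] = 3


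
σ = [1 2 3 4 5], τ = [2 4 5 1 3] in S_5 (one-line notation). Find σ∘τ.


σ∘τ: apply τ first, then σ
1 →τ 2 →σ 2
2 →τ 4 →σ 4
3 →τ 5 →σ 5
4 →τ 1 →σ 1
5 →τ 3 →σ 3

σ∘τ = [2 4 5 1 3]


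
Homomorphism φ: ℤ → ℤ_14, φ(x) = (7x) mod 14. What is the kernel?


Kernel = preimage of identity
ker(φ) = {x ∈ ℤ : 7x ≡ 0 (mod 14)}. gcd(7,14) = 7, so 7x ≡ 0 (mod 14) ⟺ x ≡ 0 (mod 14/7 = 2). Hence ker(φ) = 2ℤ

ker(φ) = 2ℤ


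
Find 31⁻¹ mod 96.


Use the extended Euclidean algorithm to write 1 = 31·s + 96·t; then s mod 96 is the inverse.
Euclidean algorithm:
  31 = 0·96 + 31
  96 = 3·31 + 3
  31 = 10·3 + 1
  3 = 3·1 + 0
gcd(31,96) = 1
Back-substitution gives: 31·(31) + 96·(-10) = 1
So 31⁻¹ ≡ 31 ≡ 31 (mod 96)
Check: 31 × 31 = 961 ≡ 1 (mod 96) ✓

31⁻¹ ≡ 31 (mod 96)


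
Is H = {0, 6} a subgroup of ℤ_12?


Subgroup test for H = {0, 6} in (ℤ_12, +):
(1) 0 ∈ H? Yes
(2) Closure: for all a,b ∈ H, (a+b) mod 12 ∈ H? Yes
(3) Inverses: for all a ∈ H, -a mod 12 ∈ H? Yes

Yes, H is a subgroup of ℤ_12


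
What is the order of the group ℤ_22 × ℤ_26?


|A × B| = |A| · |B|
|ℤ_22 × ℤ_26| = 22 × 26 = 572

|ℤ_22 × ℤ_26| = 572


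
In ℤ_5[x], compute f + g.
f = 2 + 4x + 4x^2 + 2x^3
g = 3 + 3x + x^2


Add coefficients mod 5:
x^0: 2 + 3 = 0 (mod 5)
x^1: 4 + 3 = 2 (mod 5)
x^2: 4 + 1 = 0 (mod 5)
x^3: 2 + 0 = 2 (mod 5)
Result: 2x + 2x^3

f + g = 2x + 2x^3


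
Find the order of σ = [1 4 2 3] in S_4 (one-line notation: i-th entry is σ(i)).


Cycle decomposition: (2 4 3)
Cycle lengths: 3
Order = lcm(3) = 3

ord(σ) = 3


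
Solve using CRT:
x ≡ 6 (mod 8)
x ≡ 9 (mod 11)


m₁ = 8, m₂ = 11, gcd = 1, so CRT applies. M = m₁·m₂ = 88
Let M₁ = M/m₁ = 11, M₂ = M/m₂ = 8
Find y₁ ≡ M₁⁻¹ (mod m₁): 11⁻¹ ≡ 3 (mod 8)
Find y₂ ≡ M₂⁻¹ (mod m₂): 8⁻¹ ≡ 7 (mod 11)
x = a₁·M₁·y₁ + a₂·M₂·y₂ = 6·11·3 + 9·8·7 = 702
Reduce mod 88: x ≡ 86
Check: 86 mod 8 = 6 ✓, 86 mod 11 = 9 ✓

x ≡ 86 (mod 88)


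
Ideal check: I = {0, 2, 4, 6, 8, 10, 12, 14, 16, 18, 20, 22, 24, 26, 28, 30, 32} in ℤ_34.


Check ideal conditions for I = {0, 2, 4, 6, 8, 10, 12, 14, 16, 18, 20, 22, 24, 26, 28, 30, 32} in ℤ_34:
(1) I is an additive subgroup? Yes
(2) For r ∈ ℤ_34 and a ∈ I: r·a ∈ I? Yes

Yes, I is an ideal of ℤ_34


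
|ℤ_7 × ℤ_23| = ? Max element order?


|ℤ_7 × ℤ_23| = 7 × 23 = 161
Max element order = lcm(7,23) = 161
Cyclic? Yes (gcd=1)

|ℤ_7×ℤ_23| = 161, max element order = 161


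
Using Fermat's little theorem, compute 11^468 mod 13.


Fermat's little theorem: if p is prime and gcd(a,p)=1, then a^(p-1) ≡ 1 (mod p)
p = 13 is prime, gcd(11,13) = 1
Reduce exponent: 468 mod 12 = 0
So 11^468 ≡ 11^0 (mod 13)
11^0 = 1

11^468 ≡ 1 (mod 13)


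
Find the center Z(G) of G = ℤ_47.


Z(G) = {g ∈ G | gx = xg for all x ∈ G}
ℤ_47 is abelian, so Z(G) = G

Z(ℤ_47) = ℤ_47


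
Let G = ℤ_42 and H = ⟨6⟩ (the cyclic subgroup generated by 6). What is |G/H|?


|⟨6⟩| = n / gcd(6, 42) = 42 / 6 = 7
H is normal (ℤ_42 is abelian).
|G/H| = |G| / |H| = 42 / 7 = 6

|G/H| = 6


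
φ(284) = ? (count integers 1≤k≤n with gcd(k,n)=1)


Factor n: 284 = 2^2 × 71
φ(n) = n · ∏(1 - 1/p) over distinct primes p | n
φ(284) = 284 · (1 - 1/2) · (1 - 1/71) = 140

φ(284) = 140


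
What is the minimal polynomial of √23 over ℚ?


√23 satisfies x² - 23 = 0, irreducible over ℚ since 23 is squarefree

Minimal polynomial: x² - 23


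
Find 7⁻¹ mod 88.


Use the extended Euclidean algorithm to write 1 = 7·s + 88·t; then s mod 88 is the inverse.
Euclidean algorithm:
  7 = 0·88 + 7
  88 = 12·7 + 4
  7 = 1·4 + 3
  4 = 1·3 + 1
  3 = 3·1 + 0
gcd(7,88) = 1
Back-substitution gives: 7·(-25) + 88·(2) = 1
So 7⁻¹ ≡ -25 ≡ 63 (mod 88)
Check: 7 × 63 = 441 ≡ 1 (mod 88) ✓

7⁻¹ ≡ 63 (mod 88)


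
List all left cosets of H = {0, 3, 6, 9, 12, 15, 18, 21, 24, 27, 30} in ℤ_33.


H = {0, 3, 6, 9, 12, 15, 18, 21, 24, 27, 30}, |H| = 11
Number of cosets = |G|/|H| = 33/11 = 3
0 + H = {0, 3, 6, 9, 12, 15, 18, 21, 24, 27, 30}
1 + H = {1, 4, 7, 10, 13, 16, 19, 22, 25, 28, 31}
2 + H = {2, 5, 8, 11, 14, 17, 20, 23, 26, 29, 32}

Cosets: 0+H={0,3,6,9,12,15,18,21,24,27,30}; 1+H={1,4,7,10,13,16,19,22,25,28,31}; 2+H={2,5,8,11,14,17,20,23,26,29,32}


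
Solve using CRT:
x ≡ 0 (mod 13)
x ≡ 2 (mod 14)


m₁ = 13, m₂ = 14, gcd = 1, so CRT applies. M = m₁·m₂ = 182
Let M₁ = M/m₁ = 14, M₂ = M/m₂ = 13
Find y₁ ≡ M₁⁻¹ (mod m₁): 14⁻¹ ≡ 1 (mod 13)
Find y₂ ≡ M₂⁻¹ (mod m₂): 13⁻¹ ≡ 13 (mod 14)
x = a₁·M₁·y₁ + a₂·M₂·y₂ = 0·14·1 + 2·13·13 = 338
Reduce mod 182: x ≡ 156
Check: 156 mod 13 = 0 ✓, 156 mod 14 = 2 ✓

x ≡ 156 (mod 182)


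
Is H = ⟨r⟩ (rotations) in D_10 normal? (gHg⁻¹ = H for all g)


H = ⟨r⟩ (rotations) in D_10
The rotation subgroup ⟨r⟩ has index 2 in D_10, so it is normal

Yes, normal subgroup


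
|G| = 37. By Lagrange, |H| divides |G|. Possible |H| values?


Lagrange's theorem: |H| divides |G|
|G| = 37
Divisors of 37: 1, 37

Possible subgroup orders: {1, 37}


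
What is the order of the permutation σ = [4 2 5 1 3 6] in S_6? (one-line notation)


Cycle decomposition: (1 4) (3 5)
Cycle lengths: 2, 2
Order = lcm(2, 2) = 2

ord(σ) = 2


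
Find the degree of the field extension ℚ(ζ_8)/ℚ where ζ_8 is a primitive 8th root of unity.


[ℚ(ζ_n):ℚ] = deg Φ_n(x) = φ(n). Here φ(8) = 4

[ℚ(ζ_8)/ℚ where ζ_8 is a primitive 8th root of unity] = 4


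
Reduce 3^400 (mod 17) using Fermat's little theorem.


Fermat's little theorem: if p is prime and gcd(a,p)=1, then a^(p-1) ≡ 1 (mod p)
p = 17 is prime, gcd(3,17) = 1
Reduce exponent: 400 mod 16 = 0
So 3^400 ≡ 3^0 (mod 17)
3^0 = 1

3^400 ≡ 1 (mod 17)


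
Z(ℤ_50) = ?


Z(G) = {g ∈ G | gx = xg for all x ∈ G}
ℤ_50 is abelian, so Z(G) = G

Z(ℤ_50) = ℤ_50


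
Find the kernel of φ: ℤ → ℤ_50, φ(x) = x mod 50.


Kernel = preimage of identity
ker(φ) = {x ∈ ℤ : x ≡ 0 (mod 50)} = 50ℤ = {0, ±50, ±100, ...}

ker(φ) = 50ℤ


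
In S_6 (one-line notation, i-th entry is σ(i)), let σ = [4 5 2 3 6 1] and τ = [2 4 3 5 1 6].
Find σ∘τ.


σ∘τ: apply τ first, then σ
1 →τ 2 →σ 5
2 →τ 4 →σ 3
3 →τ 3 →σ 2
4 →τ 5 →σ 6
5 →τ 1 →σ 4
6 →τ 6 →σ 1

σ∘τ = [5 3 2 6 4 1]


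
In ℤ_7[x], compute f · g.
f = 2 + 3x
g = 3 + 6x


Expand and collect like terms; reduce coefficients mod 7:
x^0: 2·3 = 6 ≡ 6 (mod 7)
x^1: 2·6 + 3·3 = 21 ≡ 0 (mod 7)
x^2: 3·6 = 18 ≡ 4 (mod 7)
Result: 6 + 4x^2

f · g = 6 + 4x^2


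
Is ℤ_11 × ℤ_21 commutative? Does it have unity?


Direct product ring; commutative with unity (1,1); but (1,0)·(0,1) = (0,0) gives zero divisors, so not an integral domain
Commutative: Yes
Integral domain: No
Has unity: Yes

ℤ_11 × ℤ_21: Commutative=Yes, Unity=Yes


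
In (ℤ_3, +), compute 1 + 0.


Operation: addition mod 3
1 + 0 = (a + b) mod 3 with a = 1, b = 0

1 + 0 = 1


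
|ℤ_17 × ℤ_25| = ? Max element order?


|ℤ_17 × ℤ_25| = 17 × 25 = 425
Max element order = lcm(17,25) = 425
Cyclic? Yes (gcd=1)

|ℤ_17×ℤ_25| = 425, max element order = 425


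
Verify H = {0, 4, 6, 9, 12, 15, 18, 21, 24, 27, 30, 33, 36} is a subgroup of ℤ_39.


Subgroup test for H = {0, 4, 6, 9, 12, 15, 18, 21, 24, 27, 30, 33, 36} in (ℤ_39, +):
(1) 0 ∈ H? Yes
(2) Closure: for all a,b ∈ H, (a+b) mod 39 ∈ H? No  [counterexample: 4 + 4 = 8 ∉ H]
(3) Inverses: for all a ∈ H, -a mod 39 ∈ H? No

No, H is not a subgroup of ℤ_39
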